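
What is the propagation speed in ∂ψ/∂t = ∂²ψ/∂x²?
Infinite. The heat equation is parabolic, not hyperbolic, so disturbances propagate instantly.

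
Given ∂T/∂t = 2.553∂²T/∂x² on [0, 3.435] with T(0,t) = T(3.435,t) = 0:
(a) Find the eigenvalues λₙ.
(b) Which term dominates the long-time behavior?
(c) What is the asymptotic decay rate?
Eigenvalues: λₙ = 2.553n²π²/3.435².
First three modes:
  n=1: λ₁ = 2.553π²/3.435² ≈ 2.135
  n=2: λ₂ = 10.212π²/3.435² ≈ 8.542 (4× faster decay)
  n=3: λ₃ = 22.977π²/3.435² ≈ 19.219 (9× faster decay)
As t → ∞, higher modes decay exponentially faster. The n=1 mode dominates: T ~ c₁ sin(πx/3.435) e^{-λ₁t}.
Decay rate: λ₁ = 2.553π²/3.435² ≈ 2.135.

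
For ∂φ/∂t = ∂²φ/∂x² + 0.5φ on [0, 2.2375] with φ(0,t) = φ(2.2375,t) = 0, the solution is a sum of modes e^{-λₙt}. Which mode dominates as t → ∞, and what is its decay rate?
Eigenvalues: λₙ = n²π²/2.2375² - 0.5.
First three modes:
  n=1: λ₁ = π²/2.2375² - 0.5 ≈ 1.471
  n=2: λ₂ = 4π²/2.2375² - 0.5 ≈ 7.386
  n=3: λ₃ = 9π²/2.2375² - 0.5 ≈ 17.243
Since π²/2.2375² ≈ 1.971 > 0.5, all λₙ > 0.
The n=1 mode decays slowest → dominates as t → ∞.
Asymptotic: φ ~ c₁ sin(πx/2.2375) e^{-λ₁t} with decay rate λ₁ ≈ 1.471.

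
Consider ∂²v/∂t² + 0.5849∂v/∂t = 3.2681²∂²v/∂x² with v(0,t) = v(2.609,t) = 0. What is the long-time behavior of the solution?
As t → ∞, v → 0. Damping (γ=0.5849) dissipates energy; oscillations decay exponentially.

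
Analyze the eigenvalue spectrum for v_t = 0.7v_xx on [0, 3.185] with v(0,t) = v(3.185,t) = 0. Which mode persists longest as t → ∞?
Eigenvalues: λₙ = 0.7n²π²/3.185².
First three modes:
  n=1: λ₁ = 0.7π²/3.185² ≈ 0.681
  n=2: λ₂ = 2.8π²/3.185² ≈ 2.724 (4× faster decay)
  n=3: λ₃ = 6.3π²/3.185² ≈ 6.129 (9× faster decay)
As t → ∞, higher modes decay exponentially faster. The n=1 mode dominates: v ~ c₁ sin(πx/3.185) e^{-λ₁t}.
Decay rate: λ₁ = 0.7π²/3.185² ≈ 0.681.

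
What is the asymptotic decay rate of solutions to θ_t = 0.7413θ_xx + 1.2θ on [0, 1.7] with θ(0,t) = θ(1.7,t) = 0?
Eigenvalues: λₙ = 0.7413n²π²/1.7² - 1.2.
First three modes:
  n=1: λ₁ = 0.7413π²/1.7² - 1.2 ≈ 1.332
  n=2: λ₂ = 2.9652π²/1.7² - 1.2 ≈ 8.926
  n=3: λ₃ = 6.6717π²/1.7² - 1.2 ≈ 21.584
Since 0.7413π²/1.7² ≈ 2.532 > 1.2, all λₙ > 0.
The n=1 mode decays slowest → dominates as t → ∞.
Asymptotic: θ ~ c₁ sin(πx/1.7) e^{-λ₁t} with decay rate λ₁ ≈ 1.332.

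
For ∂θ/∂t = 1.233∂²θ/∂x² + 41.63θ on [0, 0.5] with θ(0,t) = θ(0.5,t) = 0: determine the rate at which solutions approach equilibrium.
Eigenvalues: λₙ = 1.233n²π²/0.5² - 41.63.
First three modes:
  n=1: λ₁ = 1.233π²/0.5² - 41.63 ≈ 7.047
  n=2: λ₂ = 4.932π²/0.5² - 41.63 ≈ 153.078
  n=3: λ₃ = 11.097π²/0.5² - 41.63 ≈ 396.462
Since 1.233π²/0.5² ≈ 48.677 > 41.63, all λₙ > 0.
The n=1 mode decays slowest → dominates as t → ∞.
Asymptotic: θ ~ c₁ sin(πx/0.5) e^{-λ₁t} with decay rate λ₁ ≈ 7.047.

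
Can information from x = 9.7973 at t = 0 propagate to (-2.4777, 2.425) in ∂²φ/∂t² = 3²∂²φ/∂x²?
No. The domain of dependence is [-9.7527, 4.7973], and 9.7973 is outside this interval.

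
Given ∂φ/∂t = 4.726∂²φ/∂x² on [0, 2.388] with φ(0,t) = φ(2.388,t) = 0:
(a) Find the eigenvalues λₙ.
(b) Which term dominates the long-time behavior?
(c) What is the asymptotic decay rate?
Eigenvalues: λₙ = 4.726n²π²/2.388².
First three modes:
  n=1: λ₁ = 4.726π²/2.388² ≈ 8.179
  n=2: λ₂ = 18.904π²/2.388² ≈ 32.718 (4× faster decay)
  n=3: λ₃ = 42.534π²/2.388² ≈ 73.615 (9× faster decay)
As t → ∞, higher modes decay exponentially faster. The n=1 mode dominates: φ ~ c₁ sin(πx/2.388) e^{-λ₁t}.
Decay rate: λ₁ = 4.726π²/2.388² ≈ 8.179.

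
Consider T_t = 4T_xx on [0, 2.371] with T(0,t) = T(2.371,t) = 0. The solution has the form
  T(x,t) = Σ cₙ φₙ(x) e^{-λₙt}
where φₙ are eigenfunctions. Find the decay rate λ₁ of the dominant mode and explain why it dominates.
Eigenvalues: λₙ = 4n²π²/2.371².
First three modes:
  n=1: λ₁ = 4π²/2.371² ≈ 7.023
  n=2: λ₂ = 16π²/2.371² ≈ 28.09 (4× faster decay)
  n=3: λ₃ = 36π²/2.371² ≈ 63.203 (9× faster decay)
As t → ∞, higher modes decay exponentially faster. The n=1 mode dominates: T ~ c₁ sin(πx/2.371) e^{-λ₁t}.
Decay rate: λ₁ = 4π²/2.371² ≈ 7.023.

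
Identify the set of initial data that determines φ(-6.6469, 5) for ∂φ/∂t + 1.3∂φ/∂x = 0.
A single point: x = -13.1469. The characteristic through (-6.6469, 5) is x - 1.3t = const, so x = -6.6469 - 1.3·5 = -13.1469.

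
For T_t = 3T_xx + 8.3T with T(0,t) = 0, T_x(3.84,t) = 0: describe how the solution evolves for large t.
T grows unboundedly. Reaction dominates diffusion (r=8.3 > κπ²/(4L²)≈0.5); solution grows exponentially.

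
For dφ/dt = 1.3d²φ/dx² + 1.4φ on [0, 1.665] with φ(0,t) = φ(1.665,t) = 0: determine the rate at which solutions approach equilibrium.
Eigenvalues: λₙ = 1.3n²π²/1.665² - 1.4.
First three modes:
  n=1: λ₁ = 1.3π²/1.665² - 1.4 ≈ 3.228
  n=2: λ₂ = 5.2π²/1.665² - 1.4 ≈ 17.113
  n=3: λ₃ = 11.7π²/1.665² - 1.4 ≈ 40.254
Since 1.3π²/1.665² ≈ 4.628 > 1.4, all λₙ > 0.
The n=1 mode decays slowest → dominates as t → ∞.
Asymptotic: φ ~ c₁ sin(πx/1.665) e^{-λ₁t} with decay rate λ₁ ≈ 3.228.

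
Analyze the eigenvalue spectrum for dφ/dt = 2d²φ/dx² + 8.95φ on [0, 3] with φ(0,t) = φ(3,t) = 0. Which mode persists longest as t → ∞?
Eigenvalues: λₙ = 2n²π²/3² - 8.95.
First three modes:
  n=1: λ₁ = 2π²/3² - 8.95 ≈ -6.757
  n=2: λ₂ = 8π²/3² - 8.95 ≈ -0.177
  n=3: λ₃ = 18π²/3² - 8.95 ≈ 10.789
Since 2π²/3² ≈ 2.193 < 8.95, λ₁ < 0.
The n=1 mode grows fastest (−λₙ is largest for n=1) → dominates.
Asymptotic: φ ~ c₁ sin(πx/3) e^{6.757t} (exponential growth at rate −λ₁ ≈ 6.757).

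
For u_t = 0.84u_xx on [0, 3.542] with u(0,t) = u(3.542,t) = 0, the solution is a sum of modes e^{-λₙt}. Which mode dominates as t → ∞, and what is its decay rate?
Eigenvalues: λₙ = 0.84n²π²/3.542².
First three modes:
  n=1: λ₁ = 0.84π²/3.542² ≈ 0.661
  n=2: λ₂ = 3.36π²/3.542² ≈ 2.643 (4× faster decay)
  n=3: λ₃ = 7.56π²/3.542² ≈ 5.947 (9× faster decay)
As t → ∞, higher modes decay exponentially faster. The n=1 mode dominates: u ~ c₁ sin(πx/3.542) e^{-λ₁t}.
Decay rate: λ₁ = 0.84π²/3.542² ≈ 0.661.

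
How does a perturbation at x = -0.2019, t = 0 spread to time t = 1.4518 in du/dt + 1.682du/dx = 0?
At x = 2.2400276. The characteristic carries data from (-0.2019, 0) to (2.2400276, 1.4518).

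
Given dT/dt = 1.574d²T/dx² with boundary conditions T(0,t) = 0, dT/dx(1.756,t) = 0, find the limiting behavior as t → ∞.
T → 0. Heat escapes through the Dirichlet boundary.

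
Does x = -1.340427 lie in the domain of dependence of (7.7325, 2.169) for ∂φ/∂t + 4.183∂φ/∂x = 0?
Yes. The characteristic through (7.7325, 2.169) passes through x = -1.340427.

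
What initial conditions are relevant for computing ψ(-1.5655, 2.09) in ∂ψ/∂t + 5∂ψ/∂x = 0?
A single point: x = -12.0155. The characteristic through (-1.5655, 2.09) is x - 5t = const, so x = -1.5655 - 5·2.09 = -12.0155.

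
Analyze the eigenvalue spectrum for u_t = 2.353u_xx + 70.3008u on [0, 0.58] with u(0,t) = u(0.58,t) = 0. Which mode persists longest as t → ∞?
Eigenvalues: λₙ = 2.353n²π²/0.58² - 70.3008.
First three modes:
  n=1: λ₁ = 2.353π²/0.58² - 70.3008 ≈ -1.266
  n=2: λ₂ = 9.412π²/0.58² - 70.3008 ≈ 205.837
  n=3: λ₃ = 21.177π²/0.58² - 70.3008 ≈ 551.009
Since 2.353π²/0.58² ≈ 69.034 < 70.3008, λ₁ < 0.
The n=1 mode grows fastest (−λₙ is largest for n=1) → dominates.
Asymptotic: u ~ c₁ sin(πx/0.58) e^{1.266t} (exponential growth at rate −λ₁ ≈ 1.266).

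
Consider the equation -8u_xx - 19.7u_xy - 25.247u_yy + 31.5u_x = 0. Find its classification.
Elliptic. (A = -8, B = -19.7, C = -25.247 gives B² - 4AC = -419.814.)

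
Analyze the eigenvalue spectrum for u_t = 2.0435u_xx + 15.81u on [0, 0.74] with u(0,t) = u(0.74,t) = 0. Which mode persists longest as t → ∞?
Eigenvalues: λₙ = 2.0435n²π²/0.74² - 15.81.
First three modes:
  n=1: λ₁ = 2.0435π²/0.74² - 15.81 ≈ 21.021
  n=2: λ₂ = 8.174π²/0.74² - 15.81 ≈ 131.513
  n=3: λ₃ = 18.3915π²/0.74² - 15.81 ≈ 315.667
Since 2.0435π²/0.74² ≈ 36.831 > 15.81, all λₙ > 0.
The n=1 mode decays slowest → dominates as t → ∞.
Asymptotic: u ~ c₁ sin(πx/0.74) e^{-λ₁t} with decay rate λ₁ ≈ 21.021.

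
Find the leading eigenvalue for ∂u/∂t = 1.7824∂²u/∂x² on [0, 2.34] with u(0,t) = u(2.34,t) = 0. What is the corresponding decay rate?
Eigenvalues: λₙ = 1.7824n²π²/2.34².
First three modes:
  n=1: λ₁ = 1.7824π²/2.34² ≈ 3.213
  n=2: λ₂ = 7.1296π²/2.34² ≈ 12.851 (4× faster decay)
  n=3: λ₃ = 16.0416π²/2.34² ≈ 28.915 (9× faster decay)
As t → ∞, higher modes decay exponentially faster. The n=1 mode dominates: u ~ c₁ sin(πx/2.34) e^{-λ₁t}.
Decay rate: λ₁ = 1.7824π²/2.34² ≈ 3.213.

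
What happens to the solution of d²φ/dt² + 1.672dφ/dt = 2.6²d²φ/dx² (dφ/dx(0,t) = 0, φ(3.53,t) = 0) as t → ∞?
φ → 0. Damping (γ=1.672) dissipates energy; oscillations decay exponentially.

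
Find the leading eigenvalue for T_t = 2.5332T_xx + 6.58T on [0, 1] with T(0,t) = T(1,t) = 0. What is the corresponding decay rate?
Eigenvalues: λₙ = 2.5332n²π²/1² - 6.58.
First three modes:
  n=1: λ₁ = 2.5332π² - 6.58 ≈ 18.422
  n=2: λ₂ = 10.1328π² - 6.58 ≈ 93.427
  n=3: λ₃ = 22.7988π² - 6.58 ≈ 218.435
Since 2.5332π² ≈ 25.002 > 6.58, all λₙ > 0.
The n=1 mode decays slowest → dominates as t → ∞.
Asymptotic: T ~ c₁ sin(πx/1) e^{-λ₁t} with decay rate λ₁ ≈ 18.422.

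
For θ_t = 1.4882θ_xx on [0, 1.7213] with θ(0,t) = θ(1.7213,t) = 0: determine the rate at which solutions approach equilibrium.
Eigenvalues: λₙ = 1.4882n²π²/1.7213².
First three modes:
  n=1: λ₁ = 1.4882π²/1.7213² ≈ 4.957
  n=2: λ₂ = 5.9528π²/1.7213² ≈ 19.829 (4× faster decay)
  n=3: λ₃ = 13.3938π²/1.7213² ≈ 44.616 (9× faster decay)
As t → ∞, higher modes decay exponentially faster. The n=1 mode dominates: θ ~ c₁ sin(πx/1.7213) e^{-λ₁t}.
Decay rate: λ₁ = 1.4882π²/1.7213² ≈ 4.957.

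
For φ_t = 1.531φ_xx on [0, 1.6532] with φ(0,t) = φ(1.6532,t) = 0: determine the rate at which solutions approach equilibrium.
Eigenvalues: λₙ = 1.531n²π²/1.6532².
First three modes:
  n=1: λ₁ = 1.531π²/1.6532² ≈ 5.529
  n=2: λ₂ = 6.124π²/1.6532² ≈ 22.115 (4× faster decay)
  n=3: λ₃ = 13.779π²/1.6532² ≈ 49.758 (9× faster decay)
As t → ∞, higher modes decay exponentially faster. The n=1 mode dominates: φ ~ c₁ sin(πx/1.6532) e^{-λ₁t}.
Decay rate: λ₁ = 1.531π²/1.6532² ≈ 5.529.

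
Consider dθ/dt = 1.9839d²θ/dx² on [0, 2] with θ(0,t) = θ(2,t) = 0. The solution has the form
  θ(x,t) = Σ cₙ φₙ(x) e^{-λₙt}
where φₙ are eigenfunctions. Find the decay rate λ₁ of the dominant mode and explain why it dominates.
Eigenvalues: λₙ = 1.9839n²π²/2².
First three modes:
  n=1: λ₁ = 1.9839π²/2² ≈ 4.895
  n=2: λ₂ = 7.9356π²/2² ≈ 19.58 (4× faster decay)
  n=3: λ₃ = 17.8551π²/2² ≈ 44.056 (9× faster decay)
As t → ∞, higher modes decay exponentially faster. The n=1 mode dominates: θ ~ c₁ sin(πx/2) e^{-λ₁t}.
Decay rate: λ₁ = 1.9839π²/2² ≈ 4.895.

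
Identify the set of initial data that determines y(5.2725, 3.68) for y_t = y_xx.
The entire real line. The heat equation has infinite propagation speed: any initial disturbance instantly affects all points (though exponentially small far away).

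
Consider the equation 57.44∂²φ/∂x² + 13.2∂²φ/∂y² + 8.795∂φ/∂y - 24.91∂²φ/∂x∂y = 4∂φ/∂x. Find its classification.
Rewriting in standard form: 57.44∂²φ/∂x² - 24.91∂²φ/∂x∂y + 13.2∂²φ/∂y² - 4∂φ/∂x + 8.795∂φ/∂y = 0. Elliptic. (A = 57.44, B = -24.91, C = 13.2 gives B² - 4AC = -2412.3239.)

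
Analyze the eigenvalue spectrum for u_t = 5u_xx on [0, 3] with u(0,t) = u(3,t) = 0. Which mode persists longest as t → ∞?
Eigenvalues: λₙ = 5n²π²/3².
First three modes:
  n=1: λ₁ = 5π²/3² ≈ 5.483
  n=2: λ₂ = 20π²/3² ≈ 21.932 (4× faster decay)
  n=3: λ₃ = 45π²/3² ≈ 49.348 (9× faster decay)
As t → ∞, higher modes decay exponentially faster. The n=1 mode dominates: u ~ c₁ sin(πx/3) e^{-λ₁t}.
Decay rate: λ₁ = 5π²/3² ≈ 5.483.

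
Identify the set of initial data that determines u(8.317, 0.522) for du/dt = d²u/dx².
The entire real line. The heat equation has infinite propagation speed: any initial disturbance instantly affects all points (though exponentially small far away).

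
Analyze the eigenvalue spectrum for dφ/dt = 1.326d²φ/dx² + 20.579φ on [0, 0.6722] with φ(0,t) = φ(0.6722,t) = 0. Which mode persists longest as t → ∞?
Eigenvalues: λₙ = 1.326n²π²/0.6722² - 20.579.
First three modes:
  n=1: λ₁ = 1.326π²/0.6722² - 20.579 ≈ 8.384
  n=2: λ₂ = 5.304π²/0.6722² - 20.579 ≈ 95.274
  n=3: λ₃ = 11.934π²/0.6722² - 20.579 ≈ 240.09
Since 1.326π²/0.6722² ≈ 28.963 > 20.579, all λₙ > 0.
The n=1 mode decays slowest → dominates as t → ∞.
Asymptotic: φ ~ c₁ sin(πx/0.6722) e^{-λ₁t} with decay rate λ₁ ≈ 8.384.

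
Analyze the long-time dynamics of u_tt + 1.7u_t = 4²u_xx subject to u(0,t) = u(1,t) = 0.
Long-time behavior: u → 0. Damping (γ=1.7) dissipates energy; oscillations decay exponentially.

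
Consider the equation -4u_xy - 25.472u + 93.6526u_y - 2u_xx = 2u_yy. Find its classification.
Rewriting in standard form: -2u_xx - 4u_xy - 2u_yy + 93.6526u_y - 25.472u = 0. Parabolic. (A = -2, B = -4, C = -2 gives B² - 4AC = 0.)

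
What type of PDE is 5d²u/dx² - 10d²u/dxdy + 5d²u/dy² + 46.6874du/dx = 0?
With A = 5, B = -10, C = 5, the discriminant is 0. This is a parabolic PDE.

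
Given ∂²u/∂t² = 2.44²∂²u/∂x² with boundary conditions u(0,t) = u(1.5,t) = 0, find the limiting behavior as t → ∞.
u oscillates (no decay). Energy is conserved; the solution oscillates indefinitely as standing waves.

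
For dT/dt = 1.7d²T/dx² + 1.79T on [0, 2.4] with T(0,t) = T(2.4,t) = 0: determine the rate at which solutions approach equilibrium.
Eigenvalues: λₙ = 1.7n²π²/2.4² - 1.79.
First three modes:
  n=1: λ₁ = 1.7π²/2.4² - 1.79 ≈ 1.123
  n=2: λ₂ = 6.8π²/2.4² - 1.79 ≈ 9.862
  n=3: λ₃ = 15.3π²/2.4² - 1.79 ≈ 24.426
Since 1.7π²/2.4² ≈ 2.913 > 1.79, all λₙ > 0.
The n=1 mode decays slowest → dominates as t → ∞.
Asymptotic: T ~ c₁ sin(πx/2.4) e^{-λ₁t} with decay rate λ₁ ≈ 1.123.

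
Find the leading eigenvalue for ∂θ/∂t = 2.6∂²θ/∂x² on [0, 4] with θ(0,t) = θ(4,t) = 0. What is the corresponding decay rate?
Eigenvalues: λₙ = 2.6n²π²/4².
First three modes:
  n=1: λ₁ = 2.6π²/4² ≈ 1.604
  n=2: λ₂ = 10.4π²/4² ≈ 6.415 (4× faster decay)
  n=3: λ₃ = 23.4π²/4² ≈ 14.434 (9× faster decay)
As t → ∞, higher modes decay exponentially faster. The n=1 mode dominates: θ ~ c₁ sin(πx/4) e^{-λ₁t}.
Decay rate: λ₁ = 2.6π²/4² ≈ 1.604.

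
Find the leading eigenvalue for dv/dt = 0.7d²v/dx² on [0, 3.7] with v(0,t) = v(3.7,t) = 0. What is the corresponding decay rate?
Eigenvalues: λₙ = 0.7n²π²/3.7².
First three modes:
  n=1: λ₁ = 0.7π²/3.7² ≈ 0.505
  n=2: λ₂ = 2.8π²/3.7² ≈ 2.019 (4× faster decay)
  n=3: λ₃ = 6.3π²/3.7² ≈ 4.542 (9× faster decay)
As t → ∞, higher modes decay exponentially faster. The n=1 mode dominates: v ~ c₁ sin(πx/3.7) e^{-λ₁t}.
Decay rate: λ₁ = 0.7π²/3.7² ≈ 0.505.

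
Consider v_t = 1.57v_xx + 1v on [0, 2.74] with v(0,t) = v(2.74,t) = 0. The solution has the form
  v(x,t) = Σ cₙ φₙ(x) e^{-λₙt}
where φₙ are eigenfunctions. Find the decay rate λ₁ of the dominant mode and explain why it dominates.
Eigenvalues: λₙ = 1.57n²π²/2.74² - 1.
First three modes:
  n=1: λ₁ = 1.57π²/2.74² - 1 ≈ 1.064
  n=2: λ₂ = 6.28π²/2.74² - 1 ≈ 7.256
  n=3: λ₃ = 14.13π²/2.74² - 1 ≈ 17.576
Since 1.57π²/2.74² ≈ 2.064 > 1, all λₙ > 0.
The n=1 mode decays slowest → dominates as t → ∞.
Asymptotic: v ~ c₁ sin(πx/2.74) e^{-λ₁t} with decay rate λ₁ ≈ 1.064.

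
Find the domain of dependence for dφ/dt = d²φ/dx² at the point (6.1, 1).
The entire real line. The heat equation has infinite propagation speed: any initial disturbance instantly affects all points (though exponentially small far away).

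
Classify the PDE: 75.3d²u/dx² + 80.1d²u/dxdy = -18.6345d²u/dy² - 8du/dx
Rewriting in standard form: 75.3d²u/dx² + 80.1d²u/dxdy + 18.6345d²u/dy² + 8du/dx = 0. A = 75.3, B = 80.1, C = 18.6345. Discriminant B² - 4AC = 803.2986. Since 803.2986 > 0, hyperbolic.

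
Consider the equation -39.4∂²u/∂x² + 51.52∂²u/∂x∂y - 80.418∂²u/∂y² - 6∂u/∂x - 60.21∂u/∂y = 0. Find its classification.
Elliptic. (A = -39.4, B = 51.52, C = -80.418 gives B² - 4AC = -10019.5664.)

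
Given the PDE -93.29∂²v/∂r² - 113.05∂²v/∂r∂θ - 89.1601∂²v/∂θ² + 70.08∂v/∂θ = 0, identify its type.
The second-order coefficients are A = -93.29, B = -113.05, C = -89.1601. Since B² - 4AC = -20490.680416 < 0, this is an elliptic PDE.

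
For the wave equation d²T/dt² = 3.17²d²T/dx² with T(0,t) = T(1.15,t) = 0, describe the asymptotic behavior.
T oscillates (no decay). Energy is conserved; the solution oscillates indefinitely as standing waves.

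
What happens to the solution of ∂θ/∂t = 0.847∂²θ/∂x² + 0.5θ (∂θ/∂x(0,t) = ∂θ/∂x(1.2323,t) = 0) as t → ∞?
θ grows unboundedly. With Neumann BCs the constant mode has diffusion eigenvalue 0, so any r > 0 makes it grow like e^(0.5t); solution grows exponentially.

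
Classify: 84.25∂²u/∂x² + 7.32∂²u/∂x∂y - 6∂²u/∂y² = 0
Hyperbolic (discriminant = 2075.5824).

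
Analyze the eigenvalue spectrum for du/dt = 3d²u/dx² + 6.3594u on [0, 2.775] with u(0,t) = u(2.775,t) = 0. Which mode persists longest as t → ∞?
Eigenvalues: λₙ = 3n²π²/2.775² - 6.3594.
First three modes:
  n=1: λ₁ = 3π²/2.775² - 6.3594 ≈ -2.514
  n=2: λ₂ = 12π²/2.775² - 6.3594 ≈ 9.021
  n=3: λ₃ = 27π²/2.775² - 6.3594 ≈ 28.245
Since 3π²/2.775² ≈ 3.845 < 6.3594, λ₁ < 0.
The n=1 mode grows fastest (−λₙ is largest for n=1) → dominates.
Asymptotic: u ~ c₁ sin(πx/2.775) e^{2.514t} (exponential growth at rate −λ₁ ≈ 2.514).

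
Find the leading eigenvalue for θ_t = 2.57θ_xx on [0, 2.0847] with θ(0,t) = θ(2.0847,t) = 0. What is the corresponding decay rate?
Eigenvalues: λₙ = 2.57n²π²/2.0847².
First three modes:
  n=1: λ₁ = 2.57π²/2.0847² ≈ 5.836
  n=2: λ₂ = 10.28π²/2.0847² ≈ 23.346 (4× faster decay)
  n=3: λ₃ = 23.13π²/2.0847² ≈ 52.528 (9× faster decay)
As t → ∞, higher modes decay exponentially faster. The n=1 mode dominates: θ ~ c₁ sin(πx/2.0847) e^{-λ₁t}.
Decay rate: λ₁ = 2.57π²/2.0847² ≈ 5.836.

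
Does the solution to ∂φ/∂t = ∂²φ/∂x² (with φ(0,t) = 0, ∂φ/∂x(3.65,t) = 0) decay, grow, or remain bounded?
φ → 0. Heat escapes through the Dirichlet boundary.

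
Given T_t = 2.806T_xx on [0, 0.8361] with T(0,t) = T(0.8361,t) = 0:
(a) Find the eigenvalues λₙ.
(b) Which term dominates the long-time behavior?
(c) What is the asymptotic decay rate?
Eigenvalues: λₙ = 2.806n²π²/0.8361².
First three modes:
  n=1: λ₁ = 2.806π²/0.8361² ≈ 39.616
  n=2: λ₂ = 11.224π²/0.8361² ≈ 158.464 (4× faster decay)
  n=3: λ₃ = 25.254π²/0.8361² ≈ 356.544 (9× faster decay)
As t → ∞, higher modes decay exponentially faster. The n=1 mode dominates: T ~ c₁ sin(πx/0.8361) e^{-λ₁t}.
Decay rate: λ₁ = 2.806π²/0.8361² ≈ 39.616.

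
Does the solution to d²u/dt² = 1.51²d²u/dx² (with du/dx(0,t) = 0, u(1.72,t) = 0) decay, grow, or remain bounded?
u oscillates (no decay). Energy is conserved; the solution oscillates indefinitely as standing waves.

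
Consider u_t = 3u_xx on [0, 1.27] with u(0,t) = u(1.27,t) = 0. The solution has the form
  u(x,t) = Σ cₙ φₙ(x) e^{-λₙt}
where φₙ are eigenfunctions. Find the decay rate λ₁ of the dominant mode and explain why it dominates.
Eigenvalues: λₙ = 3n²π²/1.27².
First three modes:
  n=1: λ₁ = 3π²/1.27² ≈ 18.358
  n=2: λ₂ = 12π²/1.27² ≈ 73.43 (4× faster decay)
  n=3: λ₃ = 27π²/1.27² ≈ 165.218 (9× faster decay)
As t → ∞, higher modes decay exponentially faster. The n=1 mode dominates: u ~ c₁ sin(πx/1.27) e^{-λ₁t}.
Decay rate: λ₁ = 3π²/1.27² ≈ 18.358.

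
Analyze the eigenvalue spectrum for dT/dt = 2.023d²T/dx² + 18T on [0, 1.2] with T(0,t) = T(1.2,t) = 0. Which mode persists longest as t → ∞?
Eigenvalues: λₙ = 2.023n²π²/1.2² - 18.
First three modes:
  n=1: λ₁ = 2.023π²/1.2² - 18 ≈ -4.135
  n=2: λ₂ = 8.092π²/1.2² - 18 ≈ 37.462
  n=3: λ₃ = 18.207π²/1.2² - 18 ≈ 106.789
Since 2.023π²/1.2² ≈ 13.865 < 18, λ₁ < 0.
The n=1 mode grows fastest (−λₙ is largest for n=1) → dominates.
Asymptotic: T ~ c₁ sin(πx/1.2) e^{4.135t} (exponential growth at rate −λ₁ ≈ 4.135).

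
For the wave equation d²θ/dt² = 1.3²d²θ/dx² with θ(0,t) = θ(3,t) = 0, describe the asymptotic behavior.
θ oscillates (no decay). Energy is conserved; the solution oscillates indefinitely as standing waves.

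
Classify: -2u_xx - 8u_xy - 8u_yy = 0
Parabolic (discriminant = 0).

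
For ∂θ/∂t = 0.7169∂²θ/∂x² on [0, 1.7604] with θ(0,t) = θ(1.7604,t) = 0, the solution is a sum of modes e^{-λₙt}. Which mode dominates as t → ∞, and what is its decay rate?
Eigenvalues: λₙ = 0.7169n²π²/1.7604².
First three modes:
  n=1: λ₁ = 0.7169π²/1.7604² ≈ 2.283
  n=2: λ₂ = 2.8676π²/1.7604² ≈ 9.133 (4× faster decay)
  n=3: λ₃ = 6.4521π²/1.7604² ≈ 20.548 (9× faster decay)
As t → ∞, higher modes decay exponentially faster. The n=1 mode dominates: θ ~ c₁ sin(πx/1.7604) e^{-λ₁t}.
Decay rate: λ₁ = 0.7169π²/1.7604² ≈ 2.283.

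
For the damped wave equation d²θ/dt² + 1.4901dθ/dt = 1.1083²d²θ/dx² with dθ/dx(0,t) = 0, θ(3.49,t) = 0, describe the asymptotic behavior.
θ → 0. Damping (γ=1.4901) dissipates energy; oscillations decay exponentially.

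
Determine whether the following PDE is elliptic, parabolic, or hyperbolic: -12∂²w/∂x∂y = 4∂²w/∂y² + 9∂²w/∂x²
Rewriting in standard form: -9∂²w/∂x² - 12∂²w/∂x∂y - 4∂²w/∂y² = 0. Coefficients: A = -9, B = -12, C = -4. B² - 4AC = 0, which is zero, so the equation is parabolic.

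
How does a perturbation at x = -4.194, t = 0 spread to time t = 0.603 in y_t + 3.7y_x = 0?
At x = -1.9629. The characteristic carries data from (-4.194, 0) to (-1.9629, 0.603).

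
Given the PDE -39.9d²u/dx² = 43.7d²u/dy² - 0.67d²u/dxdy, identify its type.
Rewriting in standard form: -39.9d²u/dx² + 0.67d²u/dxdy - 43.7d²u/dy² = 0. The second-order coefficients are A = -39.9, B = 0.67, C = -43.7. Since B² - 4AC = -6974.0711 < 0, this is an elliptic PDE.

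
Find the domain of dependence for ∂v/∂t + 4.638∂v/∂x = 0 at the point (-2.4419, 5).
A single point: x = -25.6319. The characteristic through (-2.4419, 5) is x - 4.638t = const, so x = -2.4419 - 4.638·5 = -25.6319.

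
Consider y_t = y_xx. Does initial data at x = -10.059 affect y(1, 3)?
Yes, for any finite x. The heat equation has infinite propagation speed, so all initial data affects all points at any t > 0.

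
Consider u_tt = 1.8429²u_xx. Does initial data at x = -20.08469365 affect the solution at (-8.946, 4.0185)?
No. The domain of dependence is [-16.35169365, -1.54030635], and -20.08469365 is outside this interval.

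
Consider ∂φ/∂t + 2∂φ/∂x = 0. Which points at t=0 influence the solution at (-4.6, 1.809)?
A single point: x = -8.218. The characteristic through (-4.6, 1.809) is x - 2t = const, so x = -4.6 - 2·1.809 = -8.218.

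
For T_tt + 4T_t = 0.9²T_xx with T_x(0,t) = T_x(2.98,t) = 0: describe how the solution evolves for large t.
T → constant (steady state). Damping (γ=4) dissipates the nonconstant modes; with Neumann BCs the spatial average obeys M''+γM'=0 and tends to a finite limit.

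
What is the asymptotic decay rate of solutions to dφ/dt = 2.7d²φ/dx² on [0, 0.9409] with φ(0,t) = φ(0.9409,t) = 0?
Eigenvalues: λₙ = 2.7n²π²/0.9409².
First three modes:
  n=1: λ₁ = 2.7π²/0.9409² ≈ 30.101
  n=2: λ₂ = 10.8π²/0.9409² ≈ 120.403 (4× faster decay)
  n=3: λ₃ = 24.3π²/0.9409² ≈ 270.906 (9× faster decay)
As t → ∞, higher modes decay exponentially faster. The n=1 mode dominates: φ ~ c₁ sin(πx/0.9409) e^{-λ₁t}.
Decay rate: λ₁ = 2.7π²/0.9409² ≈ 30.101.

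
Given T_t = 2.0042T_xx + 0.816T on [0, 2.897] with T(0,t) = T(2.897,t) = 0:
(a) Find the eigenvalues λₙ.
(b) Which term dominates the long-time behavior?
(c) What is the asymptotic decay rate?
Eigenvalues: λₙ = 2.0042n²π²/2.897² - 0.816.
First three modes:
  n=1: λ₁ = 2.0042π²/2.897² - 0.816 ≈ 1.541
  n=2: λ₂ = 8.0168π²/2.897² - 0.816 ≈ 8.612
  n=3: λ₃ = 18.0378π²/2.897² - 0.816 ≈ 20.396
Since 2.0042π²/2.897² ≈ 2.357 > 0.816, all λₙ > 0.
The n=1 mode decays slowest → dominates as t → ∞.
Asymptotic: T ~ c₁ sin(πx/2.897) e^{-λ₁t} with decay rate λ₁ ≈ 1.541.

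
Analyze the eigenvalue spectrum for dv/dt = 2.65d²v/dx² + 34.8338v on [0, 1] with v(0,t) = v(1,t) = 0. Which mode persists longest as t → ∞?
Eigenvalues: λₙ = 2.65n²π²/1² - 34.8338.
First three modes:
  n=1: λ₁ = 2.65π² - 34.8338 ≈ -8.679
  n=2: λ₂ = 10.6π² - 34.8338 ≈ 69.784
  n=3: λ₃ = 23.85π² - 34.8338 ≈ 200.556
Since 2.65π² ≈ 26.154 < 34.8338, λ₁ < 0.
The n=1 mode grows fastest (−λₙ is largest for n=1) → dominates.
Asymptotic: v ~ c₁ sin(πx/1) e^{8.679t} (exponential growth at rate −λ₁ ≈ 8.679).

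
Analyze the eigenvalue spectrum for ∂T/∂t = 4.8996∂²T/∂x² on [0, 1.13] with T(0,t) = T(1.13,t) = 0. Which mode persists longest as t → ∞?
Eigenvalues: λₙ = 4.8996n²π²/1.13².
First three modes:
  n=1: λ₁ = 4.8996π²/1.13² ≈ 37.871
  n=2: λ₂ = 19.5984π²/1.13² ≈ 151.483 (4× faster decay)
  n=3: λ₃ = 44.0964π²/1.13² ≈ 340.836 (9× faster decay)
As t → ∞, higher modes decay exponentially faster. The n=1 mode dominates: T ~ c₁ sin(πx/1.13) e^{-λ₁t}.
Decay rate: λ₁ = 4.8996π²/1.13² ≈ 37.871.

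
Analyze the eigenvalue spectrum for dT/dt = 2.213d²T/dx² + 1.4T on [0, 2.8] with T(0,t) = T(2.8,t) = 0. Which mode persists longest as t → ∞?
Eigenvalues: λₙ = 2.213n²π²/2.8² - 1.4.
First three modes:
  n=1: λ₁ = 2.213π²/2.8² - 1.4 ≈ 1.386
  n=2: λ₂ = 8.852π²/2.8² - 1.4 ≈ 9.744
  n=3: λ₃ = 19.917π²/2.8² - 1.4 ≈ 23.673
Since 2.213π²/2.8² ≈ 2.786 > 1.4, all λₙ > 0.
The n=1 mode decays slowest → dominates as t → ∞.
Asymptotic: T ~ c₁ sin(πx/2.8) e^{-λ₁t} with decay rate λ₁ ≈ 1.386.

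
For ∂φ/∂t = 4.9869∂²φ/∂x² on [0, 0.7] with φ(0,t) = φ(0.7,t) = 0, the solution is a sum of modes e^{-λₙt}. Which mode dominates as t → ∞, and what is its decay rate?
Eigenvalues: λₙ = 4.9869n²π²/0.7².
First three modes:
  n=1: λ₁ = 4.9869π²/0.7² ≈ 100.446
  n=2: λ₂ = 19.9476π²/0.7² ≈ 401.786 (4× faster decay)
  n=3: λ₃ = 44.8821π²/0.7² ≈ 904.017 (9× faster decay)
As t → ∞, higher modes decay exponentially faster. The n=1 mode dominates: φ ~ c₁ sin(πx/0.7) e^{-λ₁t}.
Decay rate: λ₁ = 4.9869π²/0.7² ≈ 100.446.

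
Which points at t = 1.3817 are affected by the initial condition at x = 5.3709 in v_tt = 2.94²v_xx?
Domain of influence: [1.308702, 9.433098]. Data at x = 5.3709 spreads outward at speed 2.94.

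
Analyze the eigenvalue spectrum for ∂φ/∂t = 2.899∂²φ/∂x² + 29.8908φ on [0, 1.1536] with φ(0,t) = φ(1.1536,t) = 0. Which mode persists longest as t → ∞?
Eigenvalues: λₙ = 2.899n²π²/1.1536² - 29.8908.
First three modes:
  n=1: λ₁ = 2.899π²/1.1536² - 29.8908 ≈ -8.391
  n=2: λ₂ = 11.596π²/1.1536² - 29.8908 ≈ 56.109
  n=3: λ₃ = 26.091π²/1.1536² - 29.8908 ≈ 163.609
Since 2.899π²/1.1536² ≈ 21.5 < 29.8908, λ₁ < 0.
The n=1 mode grows fastest (−λₙ is largest for n=1) → dominates.
Asymptotic: φ ~ c₁ sin(πx/1.1536) e^{8.391t} (exponential growth at rate −λ₁ ≈ 8.391).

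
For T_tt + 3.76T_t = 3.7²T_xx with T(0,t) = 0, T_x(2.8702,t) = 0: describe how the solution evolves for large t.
T → 0. Damping (γ=3.76) dissipates energy; oscillations decay exponentially.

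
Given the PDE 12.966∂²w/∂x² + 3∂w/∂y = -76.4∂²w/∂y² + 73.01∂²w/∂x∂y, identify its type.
Rewriting in standard form: 12.966∂²w/∂x² - 73.01∂²w/∂x∂y + 76.4∂²w/∂y² + 3∂w/∂y = 0. The second-order coefficients are A = 12.966, B = -73.01, C = 76.4. Since B² - 4AC = 1368.0505 > 0, this is a hyperbolic PDE.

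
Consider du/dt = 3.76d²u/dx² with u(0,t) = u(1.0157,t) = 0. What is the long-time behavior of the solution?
As t → ∞, u → 0. Heat diffuses out through both boundaries.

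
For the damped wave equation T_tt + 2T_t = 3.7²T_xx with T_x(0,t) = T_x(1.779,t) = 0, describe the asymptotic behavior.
T → constant (steady state). Damping (γ=2) dissipates the nonconstant modes; with Neumann BCs the spatial average obeys M''+γM'=0 and tends to a finite limit.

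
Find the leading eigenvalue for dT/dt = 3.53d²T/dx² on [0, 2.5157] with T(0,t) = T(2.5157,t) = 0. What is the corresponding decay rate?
Eigenvalues: λₙ = 3.53n²π²/2.5157².
First three modes:
  n=1: λ₁ = 3.53π²/2.5157² ≈ 5.505
  n=2: λ₂ = 14.12π²/2.5157² ≈ 22.02 (4× faster decay)
  n=3: λ₃ = 31.77π²/2.5157² ≈ 49.545 (9× faster decay)
As t → ∞, higher modes decay exponentially faster. The n=1 mode dominates: T ~ c₁ sin(πx/2.5157) e^{-λ₁t}.
Decay rate: λ₁ = 3.53π²/2.5157² ≈ 5.505.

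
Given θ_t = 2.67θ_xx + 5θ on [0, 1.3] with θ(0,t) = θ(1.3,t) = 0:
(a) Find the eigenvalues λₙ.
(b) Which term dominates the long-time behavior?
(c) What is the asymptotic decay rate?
Eigenvalues: λₙ = 2.67n²π²/1.3² - 5.
First three modes:
  n=1: λ₁ = 2.67π²/1.3² - 5 ≈ 10.593
  n=2: λ₂ = 10.68π²/1.3² - 5 ≈ 57.371
  n=3: λ₃ = 24.03π²/1.3² - 5 ≈ 135.335
Since 2.67π²/1.3² ≈ 15.593 > 5, all λₙ > 0.
The n=1 mode decays slowest → dominates as t → ∞.
Asymptotic: θ ~ c₁ sin(πx/1.3) e^{-λ₁t} with decay rate λ₁ ≈ 10.593.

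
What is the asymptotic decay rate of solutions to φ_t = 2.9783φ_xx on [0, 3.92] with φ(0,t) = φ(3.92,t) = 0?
Eigenvalues: λₙ = 2.9783n²π²/3.92².
First three modes:
  n=1: λ₁ = 2.9783π²/3.92² ≈ 1.913
  n=2: λ₂ = 11.9132π²/3.92² ≈ 7.652 (4× faster decay)
  n=3: λ₃ = 26.8047π²/3.92² ≈ 17.216 (9× faster decay)
As t → ∞, higher modes decay exponentially faster. The n=1 mode dominates: φ ~ c₁ sin(πx/3.92) e^{-λ₁t}.
Decay rate: λ₁ = 2.9783π²/3.92² ≈ 1.913.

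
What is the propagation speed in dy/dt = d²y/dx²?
Infinite. The heat equation is parabolic, not hyperbolic, so disturbances propagate instantly.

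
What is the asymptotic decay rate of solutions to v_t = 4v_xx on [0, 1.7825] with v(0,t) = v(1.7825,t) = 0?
Eigenvalues: λₙ = 4n²π²/1.7825².
First three modes:
  n=1: λ₁ = 4π²/1.7825² ≈ 12.425
  n=2: λ₂ = 16π²/1.7825² ≈ 49.7 (4× faster decay)
  n=3: λ₃ = 36π²/1.7825² ≈ 111.826 (9× faster decay)
As t → ∞, higher modes decay exponentially faster. The n=1 mode dominates: v ~ c₁ sin(πx/1.7825) e^{-λ₁t}.
Decay rate: λ₁ = 4π²/1.7825² ≈ 12.425.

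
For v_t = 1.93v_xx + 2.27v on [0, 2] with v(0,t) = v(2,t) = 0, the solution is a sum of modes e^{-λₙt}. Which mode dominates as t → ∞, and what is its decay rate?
Eigenvalues: λₙ = 1.93n²π²/2² - 2.27.
First three modes:
  n=1: λ₁ = 1.93π²/2² - 2.27 ≈ 2.492
  n=2: λ₂ = 7.72π²/2² - 2.27 ≈ 16.778
  n=3: λ₃ = 17.37π²/2² - 2.27 ≈ 40.589
Since 1.93π²/2² ≈ 4.762 > 2.27, all λₙ > 0.
The n=1 mode decays slowest → dominates as t → ∞.
Asymptotic: v ~ c₁ sin(πx/2) e^{-λ₁t} with decay rate λ₁ ≈ 2.492.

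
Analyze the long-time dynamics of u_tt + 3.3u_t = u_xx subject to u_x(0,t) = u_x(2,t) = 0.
Long-time behavior: u → constant (steady state). Damping (γ=3.3) dissipates the nonconstant modes; with Neumann BCs the spatial average obeys M''+γM'=0 and tends to a finite limit.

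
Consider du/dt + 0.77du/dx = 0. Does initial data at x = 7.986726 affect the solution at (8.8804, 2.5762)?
No. Only data at x = 6.896726 affects (8.8804, 2.5762). Advection has one-way propagation along characteristics.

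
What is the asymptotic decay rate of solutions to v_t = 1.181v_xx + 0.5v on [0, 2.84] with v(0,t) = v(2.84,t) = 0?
Eigenvalues: λₙ = 1.181n²π²/2.84² - 0.5.
First three modes:
  n=1: λ₁ = 1.181π²/2.84² - 0.5 ≈ 0.945
  n=2: λ₂ = 4.724π²/2.84² - 0.5 ≈ 5.281
  n=3: λ₃ = 10.629π²/2.84² - 0.5 ≈ 12.506
Since 1.181π²/2.84² ≈ 1.445 > 0.5, all λₙ > 0.
The n=1 mode decays slowest → dominates as t → ∞.
Asymptotic: v ~ c₁ sin(πx/2.84) e^{-λ₁t} with decay rate λ₁ ≈ 0.945.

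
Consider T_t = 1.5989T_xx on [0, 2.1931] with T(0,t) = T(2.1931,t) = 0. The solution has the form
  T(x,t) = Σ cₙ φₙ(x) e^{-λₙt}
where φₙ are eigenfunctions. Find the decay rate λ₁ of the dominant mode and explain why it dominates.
Eigenvalues: λₙ = 1.5989n²π²/2.1931².
First three modes:
  n=1: λ₁ = 1.5989π²/2.1931² ≈ 3.281
  n=2: λ₂ = 6.3956π²/2.1931² ≈ 13.124 (4× faster decay)
  n=3: λ₃ = 14.3901π²/2.1931² ≈ 29.529 (9× faster decay)
As t → ∞, higher modes decay exponentially faster. The n=1 mode dominates: T ~ c₁ sin(πx/2.1931) e^{-λ₁t}.
Decay rate: λ₁ = 1.5989π²/2.1931² ≈ 3.281.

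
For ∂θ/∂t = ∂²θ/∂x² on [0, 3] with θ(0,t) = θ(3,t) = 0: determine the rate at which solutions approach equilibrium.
Eigenvalues: λₙ = n²π²/3².
First three modes:
  n=1: λ₁ = π²/3² ≈ 1.097
  n=2: λ₂ = 4π²/3² ≈ 4.386 (4× faster decay)
  n=3: λ₃ = 9π²/3² ≈ 9.87 (9× faster decay)
As t → ∞, higher modes decay exponentially faster. The n=1 mode dominates: θ ~ c₁ sin(πx/3) e^{-λ₁t}.
Decay rate: λ₁ = π²/3² ≈ 1.097.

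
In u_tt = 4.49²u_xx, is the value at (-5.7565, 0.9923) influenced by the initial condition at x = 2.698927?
No. The domain of dependence is [-10.211927, -1.301073], and 2.698927 is outside this interval.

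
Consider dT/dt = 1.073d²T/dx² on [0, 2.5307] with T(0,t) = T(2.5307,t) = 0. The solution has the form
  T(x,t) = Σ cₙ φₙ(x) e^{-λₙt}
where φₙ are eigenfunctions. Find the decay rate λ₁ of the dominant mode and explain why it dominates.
Eigenvalues: λₙ = 1.073n²π²/2.5307².
First three modes:
  n=1: λ₁ = 1.073π²/2.5307² ≈ 1.654
  n=2: λ₂ = 4.292π²/2.5307² ≈ 6.614 (4× faster decay)
  n=3: λ₃ = 9.657π²/2.5307² ≈ 14.882 (9× faster decay)
As t → ∞, higher modes decay exponentially faster. The n=1 mode dominates: T ~ c₁ sin(πx/2.5307) e^{-λ₁t}.
Decay rate: λ₁ = 1.073π²/2.5307² ≈ 1.654.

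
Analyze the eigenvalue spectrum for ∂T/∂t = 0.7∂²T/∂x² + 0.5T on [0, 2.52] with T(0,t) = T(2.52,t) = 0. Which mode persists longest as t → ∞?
Eigenvalues: λₙ = 0.7n²π²/2.52² - 0.5.
First three modes:
  n=1: λ₁ = 0.7π²/2.52² - 0.5 ≈ 0.588
  n=2: λ₂ = 2.8π²/2.52² - 0.5 ≈ 3.852
  n=3: λ₃ = 6.3π²/2.52² - 0.5 ≈ 9.291
Since 0.7π²/2.52² ≈ 1.088 > 0.5, all λₙ > 0.
The n=1 mode decays slowest → dominates as t → ∞.
Asymptotic: T ~ c₁ sin(πx/2.52) e^{-λ₁t} with decay rate λ₁ ≈ 0.588.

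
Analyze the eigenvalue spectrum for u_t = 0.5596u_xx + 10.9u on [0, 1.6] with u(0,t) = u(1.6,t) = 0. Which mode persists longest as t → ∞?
Eigenvalues: λₙ = 0.5596n²π²/1.6² - 10.9.
First three modes:
  n=1: λ₁ = 0.5596π²/1.6² - 10.9 ≈ -8.743
  n=2: λ₂ = 2.2384π²/1.6² - 10.9 ≈ -2.27
  n=3: λ₃ = 5.0364π²/1.6² - 10.9 ≈ 8.517
Since 0.5596π²/1.6² ≈ 2.157 < 10.9, λ₁ < 0.
The n=1 mode grows fastest (−λₙ is largest for n=1) → dominates.
Asymptotic: u ~ c₁ sin(πx/1.6) e^{8.743t} (exponential growth at rate −λ₁ ≈ 8.743).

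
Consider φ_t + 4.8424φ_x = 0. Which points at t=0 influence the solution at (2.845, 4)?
A single point: x = -16.5246. The characteristic through (2.845, 4) is x - 4.8424t = const, so x = 2.845 - 4.8424·4 = -16.5246.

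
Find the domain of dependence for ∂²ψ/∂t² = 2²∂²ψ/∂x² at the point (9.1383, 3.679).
Domain of dependence: [1.7803, 16.4963]. Signals travel at speed 2, so data within |x - 9.1383| ≤ 2·3.679 = 7.358 can reach the point.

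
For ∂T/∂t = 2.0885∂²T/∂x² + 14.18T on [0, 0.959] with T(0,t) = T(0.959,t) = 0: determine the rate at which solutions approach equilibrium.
Eigenvalues: λₙ = 2.0885n²π²/0.959² - 14.18.
First three modes:
  n=1: λ₁ = 2.0885π²/0.959² - 14.18 ≈ 8.233
  n=2: λ₂ = 8.354π²/0.959² - 14.18 ≈ 75.471
  n=3: λ₃ = 18.7965π²/0.959² - 14.18 ≈ 187.536
Since 2.0885π²/0.959² ≈ 22.413 > 14.18, all λₙ > 0.
The n=1 mode decays slowest → dominates as t → ∞.
Asymptotic: T ~ c₁ sin(πx/0.959) e^{-λ₁t} with decay rate λ₁ ≈ 8.233.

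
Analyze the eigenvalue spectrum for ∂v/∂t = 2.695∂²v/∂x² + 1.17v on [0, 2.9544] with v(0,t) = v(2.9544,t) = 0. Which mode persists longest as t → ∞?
Eigenvalues: λₙ = 2.695n²π²/2.9544² - 1.17.
First three modes:
  n=1: λ₁ = 2.695π²/2.9544² - 1.17 ≈ 1.877
  n=2: λ₂ = 10.78π²/2.9544² - 1.17 ≈ 11.019
  n=3: λ₃ = 24.255π²/2.9544² - 1.17 ≈ 26.256
Since 2.695π²/2.9544² ≈ 3.047 > 1.17, all λₙ > 0.
The n=1 mode decays slowest → dominates as t → ∞.
Asymptotic: v ~ c₁ sin(πx/2.9544) e^{-λ₁t} with decay rate λ₁ ≈ 1.877.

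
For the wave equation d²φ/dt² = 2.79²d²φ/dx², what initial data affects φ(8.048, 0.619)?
Domain of dependence: [6.32099, 9.77501]. Signals travel at speed 2.79, so data within |x - 8.048| ≤ 2.79·0.619 = 1.72701 can reach the point.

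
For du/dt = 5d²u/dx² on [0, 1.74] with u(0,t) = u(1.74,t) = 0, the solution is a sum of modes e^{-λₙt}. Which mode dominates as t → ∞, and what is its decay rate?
Eigenvalues: λₙ = 5n²π²/1.74².
First three modes:
  n=1: λ₁ = 5π²/1.74² ≈ 16.299
  n=2: λ₂ = 20π²/1.74² ≈ 65.198 (4× faster decay)
  n=3: λ₃ = 45π²/1.74² ≈ 146.694 (9× faster decay)
As t → ∞, higher modes decay exponentially faster. The n=1 mode dominates: u ~ c₁ sin(πx/1.74) e^{-λ₁t}.
Decay rate: λ₁ = 5π²/1.74² ≈ 16.299.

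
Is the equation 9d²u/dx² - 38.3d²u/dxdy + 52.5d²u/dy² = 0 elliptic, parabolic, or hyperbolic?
Computing B² - 4AC with A = 9, B = -38.3, C = 52.5: discriminant = -423.11 (negative). Answer: elliptic.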